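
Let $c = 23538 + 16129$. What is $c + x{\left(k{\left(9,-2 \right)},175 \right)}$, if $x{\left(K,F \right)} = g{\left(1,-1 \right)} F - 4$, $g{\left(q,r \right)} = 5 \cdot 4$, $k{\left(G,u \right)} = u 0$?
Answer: $43163$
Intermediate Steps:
$k{\left(G,u \right)} = 0$
$g{\left(q,r \right)} = 20$
$x{\left(K,F \right)} = -4 + 20 F$ ($x{\left(K,F \right)} = 20 F - 4 = -4 + 20 F$)
$c = 39667$
$c + x{\left(k{\left(9,-2 \right)},175 \right)} = 39667 + \left(-4 + 20 \cdot 175\right) = 39667 + \left(-4 + 3500\right) = 39667 + 3496 = 43163$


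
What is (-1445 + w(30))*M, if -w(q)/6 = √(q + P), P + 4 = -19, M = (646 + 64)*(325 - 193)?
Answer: -135425400 - 562320*√7 ≈ -1.3691e+8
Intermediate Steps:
M = 93720 (M = 710*132 = 93720)
P = -23 (P = -4 - 19 = -23)
w(q) = -6*√(-23 + q) (w(q) = -6*√(q - 23) = -6*√(-23 + q))
(-1445 + w(30))*M = (-1445 - 6*√(-23 + 30))*93720 = (-1445 - 6*√7)*93720 = -135425400 - 562320*√7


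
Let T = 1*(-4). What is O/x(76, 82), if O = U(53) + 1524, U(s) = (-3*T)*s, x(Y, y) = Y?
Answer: 540/19 ≈ 28.421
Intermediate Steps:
T = -4
U(s) = 12*s (U(s) = (-3*(-4))*s = 12*s)
O = 2160 (O = 12*53 + 1524 = 636 + 1524 = 2160)
O/x(76, 82) = 2160/76 = 2160*(1/76) = 540/19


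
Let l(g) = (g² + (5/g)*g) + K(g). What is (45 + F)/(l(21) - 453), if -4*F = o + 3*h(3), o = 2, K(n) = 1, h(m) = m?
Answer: -169/24 ≈ -7.0417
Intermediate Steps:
F = -11/4 (F = -(2 + 3*3)/4 = -(2 + 9)/4 = -¼*11 = -11/4 ≈ -2.7500)
l(g) = 6 + g² (l(g) = (g² + (5/g)*g) + 1 = (g² + 5) + 1 = (5 + g²) + 1 = 6 + g²)
(45 + F)/(l(21) - 453) = (45 - 11/4)/((6 + 21²) - 453) = 169/(4*((6 + 441) - 453)) = 169/(4*(447 - 453)) = (169/4)/(-6) = (169/4)*(-⅙) = -169/24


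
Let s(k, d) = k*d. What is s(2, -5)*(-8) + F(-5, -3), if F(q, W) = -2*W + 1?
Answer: 87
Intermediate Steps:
s(k, d) = d*k
F(q, W) = 1 - 2*W
s(2, -5)*(-8) + F(-5, -3) = -5*2*(-8) + (1 - 2*(-3)) = -10*(-8) + (1 + 6) = 80 + 7 = 87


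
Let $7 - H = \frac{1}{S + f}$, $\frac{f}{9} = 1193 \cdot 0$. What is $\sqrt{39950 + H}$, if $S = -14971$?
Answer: $\frac{2 \sqrt{2238899007202}}{14971} \approx 199.89$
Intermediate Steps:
$f = 0$ ($f = 9 \cdot 1193 \cdot 0 = 9 \cdot 0 = 0$)
$H = \frac{104798}{14971}$ ($H = 7 - \frac{1}{-14971 + 0} = 7 - \frac{1}{-14971} = 7 - - \frac{1}{14971} = 7 + \frac{1}{14971} = \frac{104798}{14971} \approx 7.0001$)
$\sqrt{39950 + H} = \sqrt{39950 + \frac{104798}{14971}} = \sqrt{\frac{598196248}{14971}} = \frac{2 \sqrt{2238899007202}}{14971}$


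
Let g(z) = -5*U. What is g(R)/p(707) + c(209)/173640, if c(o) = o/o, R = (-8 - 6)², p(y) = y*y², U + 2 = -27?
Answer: 378571043/61363202714520 ≈ 6.1693e-6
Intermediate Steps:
U = -29 (U = -2 - 27 = -29)
p(y) = y³
R = 196 (R = (-14)² = 196)
g(z) = 145 (g(z) = -5*(-29) = 145)
c(o) = 1
g(R)/p(707) + c(209)/173640 = 145/(707³) + 1/173640 = 145/353393243 + 1*(1/173640) = 145*(1/353393243) + 1/173640 = 145/353393243 + 1/173640 = 378571043/61363202714520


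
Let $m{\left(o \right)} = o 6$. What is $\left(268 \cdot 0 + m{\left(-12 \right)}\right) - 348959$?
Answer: $-349031$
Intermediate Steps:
$m{\left(o \right)} = 6 o$
$\left(268 \cdot 0 + m{\left(-12 \right)}\right) - 348959 = \left(268 \cdot 0 + 6 \left(-12\right)\right) - 348959 = \left(0 - 72\right) - 348959 = -72 - 348959 = -349031$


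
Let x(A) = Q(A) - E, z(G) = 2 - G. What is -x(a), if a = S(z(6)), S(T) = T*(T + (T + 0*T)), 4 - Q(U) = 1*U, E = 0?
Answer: 28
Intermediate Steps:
Q(U) = 4 - U
S(T) = 2*T² (S(T) = T*(T + (T + 0)) = T*(T + T) = T*(2*T) = 2*T²)
a = 32 (a = 2*(2 - 1*6)² = 2*(2 - 6)² = 2*(-4)² = 2*16 = 32)
x(A) = 4 - A (x(A) = (4 - A) - 1*0 = (4 - A) + 0 = 4 - A)
-x(a) = -(4 - 1*32) = -(4 - 32) = -1*(-28) = 28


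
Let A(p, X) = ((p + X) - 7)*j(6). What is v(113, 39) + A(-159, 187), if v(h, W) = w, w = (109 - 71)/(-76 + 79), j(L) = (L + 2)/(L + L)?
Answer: 80/3 ≈ 26.667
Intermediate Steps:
j(L) = (2 + L)/(2*L) (j(L) = (2 + L)/((2*L)) = (2 + L)*(1/(2*L)) = (2 + L)/(2*L))
w = 38/3 ≈ 12.667
v(h, W) = 38/3
A(p, X) = -14/3 + 2*X/3 + 2*p/3 (A(p, X) = ((p + X) - 7)*((½)*(2 + 6)/6) = ((X + p) - 7)*((½)*(⅙)*8) = (-7 + X + p)*(⅔) = -14/3 + 2*X/3 + 2*p/3)
v(113, 39) + A(-159, 187) = 38/3 + (-14/3 + (⅔)*187 + (⅔)*(-159)) = 38/3 + (-14/3 + 374/3 - 106) = 38/3 + 14 = 80/3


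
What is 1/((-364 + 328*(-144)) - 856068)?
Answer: -1/903664 ≈ -1.1066e-6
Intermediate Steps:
1/((-364 + 328*(-144)) - 856068) = 1/((-364 - 47232) - 856068) = 1/(-47596 - 856068) = 1/(-903664) = -1/903664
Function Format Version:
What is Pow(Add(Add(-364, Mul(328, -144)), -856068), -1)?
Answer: Rational(-1, 903664) ≈ -1.1066e-6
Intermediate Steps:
Pow(Add(Add(-364, Mul(328, -144)), -856068), -1) = Pow(Add(Add(-364, -47232), -856068), -1) = Pow(Add(-47596, -856068), -1) = Pow(-903664, -1) = Rational(-1, 903664)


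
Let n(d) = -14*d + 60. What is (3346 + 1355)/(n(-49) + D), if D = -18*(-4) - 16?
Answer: 4701/802 ≈ 5.8616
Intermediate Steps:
D = 56 (D = 72 - 16 = 56)
n(d) = 60 - 14*d
(3346 + 1355)/(n(-49) + D) = (3346 + 1355)/((60 - 14*(-49)) + 56) = 4701/((60 + 686) + 56) = 4701/(746 + 56) = 4701/802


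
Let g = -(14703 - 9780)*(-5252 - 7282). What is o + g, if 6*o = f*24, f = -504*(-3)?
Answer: 61710930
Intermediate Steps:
g = 61704882 (g = -4923*(-12534) = -1*(-61704882) = 61704882)
f = 1512
o = 6048 (o = (1512*24)/6 = (⅙)*36288 = 6048)
o + g = 6048 + 61704882 = 61710930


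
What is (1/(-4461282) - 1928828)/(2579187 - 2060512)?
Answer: -8605045637497/2313955441350 ≈ -3.7188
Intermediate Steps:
(1/(-4461282) - 1928828)/(2579187 - 2060512) = (-1/4461282 - 1928828)/518675 = -8605045637497/4461282*1/518675 = -8605045637497/2313955441350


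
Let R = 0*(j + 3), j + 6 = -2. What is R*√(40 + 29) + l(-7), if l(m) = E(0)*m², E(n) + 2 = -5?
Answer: -343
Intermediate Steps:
j = -8 (j = -6 - 2 = -8)
E(n) = -7 (E(n) = -2 - 5 = -7)
l(m) = -7*m²
R = 0 (R = 0*(-8 + 3) = 0*(-5) = 0)
R*√(40 + 29) + l(-7) = 0*√(40 + 29) - 7*(-7)² = 0*√69 - 7*49 = 0 - 343 = -343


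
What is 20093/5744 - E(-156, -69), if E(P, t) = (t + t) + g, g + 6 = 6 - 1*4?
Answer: 835741/5744 ≈ 145.50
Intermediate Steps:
g = -4 (g = -6 + (6 - 1*4) = -6 + (6 - 4) = -6 + 2 = -4)
E(P, t) = -4 + 2*t (E(P, t) = (t + t) - 4 = 2*t - 4 = -4 + 2*t)
20093/5744 - E(-156, -69) = 20093/5744 - (-4 + 2*(-69)) = 20093*(1/5744) - (-4 - 138) = 20093/5744 - 1*(-142) = 20093/5744 + 142 = 835741/5744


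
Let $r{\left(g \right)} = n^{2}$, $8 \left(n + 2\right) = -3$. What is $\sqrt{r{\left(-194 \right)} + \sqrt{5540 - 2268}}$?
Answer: $\frac{\sqrt{361 + 128 \sqrt{818}}}{8} \approx 7.9273$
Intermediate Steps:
$n = - \frac{19}{8}$ ($n = -2 + \frac{1}{8} \left(-3\right) = -2 - \frac{3}{8} = - \frac{19}{8} \approx -2.375$)
$r{\left(g \right)} = \frac{361}{64}$ ($r{\left(g \right)} = \left(- \frac{19}{8}\right)^{2} = \frac{361}{64}$)
$\sqrt{r{\left(-194 \right)} + \sqrt{5540 - 2268}} = \sqrt{\frac{361}{64} + \sqrt{5540 - 2268}} = \sqrt{\frac{361}{64} + \sqrt{3272}} = \sqrt{\frac{361}{64} + 2 \sqrt{818}}$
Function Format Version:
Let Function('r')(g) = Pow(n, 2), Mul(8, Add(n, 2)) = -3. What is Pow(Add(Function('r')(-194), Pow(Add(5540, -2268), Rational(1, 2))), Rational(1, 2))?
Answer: Mul(Rational(1, 8), Pow(Add(361, Mul(128, Pow(818, Rational(1, 2)))), Rational(1, 2))) ≈ 7.9273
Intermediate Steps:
n = Rational(-19, 8) (n = Add(-2, Mul(Rational(1, 8), -3)) = Add(-2, Rational(-3, 8)) = Rational(-19, 8) ≈ -2.3750)
Function('r')(g) = Rational(361, 64) (Function('r')(g) = Pow(Rational(-19, 8), 2) = Rational(361, 64))
Pow(Add(Function('r')(-194), Pow(Add(5540, -2268), Rational(1, 2))), Rational(1, 2)) = Pow(Add(Rational(361, 64), Pow(Add(5540, -2268), Rational(1, 2))), Rational(1, 2)) = Pow(Add(Rational(361, 64), Pow(3272, Rational(1, 2))), Rational(1, 2)) = Pow(Add(Rational(361, 64), Mul(2, Pow(818, Rational(1, 2)))), Rational(1, 2))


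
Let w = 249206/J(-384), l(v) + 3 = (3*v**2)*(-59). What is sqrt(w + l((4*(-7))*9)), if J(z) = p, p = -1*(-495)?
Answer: I*sqrt(306001038145)/165 ≈ 3352.6*I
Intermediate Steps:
p = 495
J(z) = 495
l(v) = -3 - 177*v**2 (l(v) = -3 + (3*v**2)*(-59) = -3 - 177*v**2)
w = 249206/495 ≈ 503.45
sqrt(w + l((4*(-7))*9)) = sqrt(249206/495 + (-3 - 177*((4*(-7))*9)**2)) = sqrt(249206/495 + (-3 - 177*(-28*9)**2)) = sqrt(249206/495 + (-3 - 177*(-252)**2)) = sqrt(249206/495 + (-3 - 177*63504)) = sqrt(249206/495 + (-3 - 11240208)) = sqrt(249206/495 - 11240211) = sqrt(-5563655239/495) = I*sqrt(306001038145)/165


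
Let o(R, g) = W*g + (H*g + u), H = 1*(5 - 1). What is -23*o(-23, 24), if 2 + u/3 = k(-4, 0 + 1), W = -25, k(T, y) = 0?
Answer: 11730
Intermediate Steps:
u = -6 (u = -6 + 3*0 = -6 + 0 = -6)
H = 4 (H = 1*4 = 4)
o(R, g) = -6 - 21*g (o(R, g) = -25*g + (4*g - 6) = -25*g + (-6 + 4*g) = -6 - 21*g)
-23*o(-23, 24) = -23*(-6 - 21*24) = -23*(-6 - 504) = -23*(-510) = -1*(-11730) = 11730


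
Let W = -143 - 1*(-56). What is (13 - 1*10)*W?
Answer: -261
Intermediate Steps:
W = -87 (W = -143 + 56 = -87)
(13 - 1*10)*W = (13 - 1*10)*(-87) = (13 - 10)*(-87) = 3*(-87) = -261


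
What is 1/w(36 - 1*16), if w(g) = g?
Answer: 1/20 ≈ 0.050000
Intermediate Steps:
1/w(36 - 1*16) = 1/(36 - 1*16) = 1/(36 - 16) = 1/20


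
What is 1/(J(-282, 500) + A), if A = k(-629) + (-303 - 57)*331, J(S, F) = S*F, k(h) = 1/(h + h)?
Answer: -1258/327281281 ≈ -3.8438e-6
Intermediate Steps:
k(h) = 1/(2*h)
J(S, F) = F*S
A = -149903281/1258 (A = (½)/(-629) + (-303 - 57)*331 = (½)*(-1/629) - 360*331 = -1/1258 - 119160 = -149903281/1258 ≈ -1.1916e+5)
1/(J(-282, 500) + A) = 1/(500*(-282) - 149903281/1258) = 1/(-141000 - 149903281/1258) = 1/(-327281281/1258) = -1258/327281281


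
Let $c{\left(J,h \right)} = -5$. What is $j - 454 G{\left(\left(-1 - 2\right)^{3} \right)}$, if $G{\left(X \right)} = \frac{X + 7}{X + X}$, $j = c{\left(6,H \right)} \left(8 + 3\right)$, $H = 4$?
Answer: $- \frac{6025}{27} \approx -223.15$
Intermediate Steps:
$j = -55$ ($j = - 5 \left(8 + 3\right) = \left(-5\right) 11 = -55$)
$G{\left(X \right)} = \frac{7 + X}{2 X}$
$j - 454 G{\left(\left(-1 - 2\right)^{3} \right)} = -55 - 454 \frac{7 + \left(-1 - 2\right)^{3}}{2 \left(-1 - 2\right)^{3}} = -55 - 454 \frac{7 + \left(-3\right)^{3}}{2 \left(-3\right)^{3}} = -55 - 454 \frac{7 - 27}{2 \left(-27\right)} = -55 - 454 \cdot \frac{1}{2} \left(- \frac{1}{27}\right) \left(-20\right) = -55 - \frac{4540}{27} = - \frac{6025}{27}$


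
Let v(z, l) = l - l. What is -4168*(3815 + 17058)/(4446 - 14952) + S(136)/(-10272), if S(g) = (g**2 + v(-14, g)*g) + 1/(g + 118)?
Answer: 37822968871337/4568513088 ≈ 8279.0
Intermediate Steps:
v(z, l) = 0
S(g) = g**2 + 1/(118 + g) (S(g) = (g**2 + 0*g) + 1/(g + 118) = (g**2 + 0) + 1/(118 + g) = g**2 + 1/(118 + g))
-4168*(3815 + 17058)/(4446 - 14952) + S(136)/(-10272) = -4168*(3815 + 17058)/(4446 - 14952) + ((1 + 136**3 + 118*136**2)/(118 + 136))/(-10272) = -4168/((-10506/20873)) + ((1 + 2515456 + 118*18496)/254)*(-1/10272) = -4168/((-10506*1/20873)) + ((1 + 2515456 + 2182528)/254)*(-1/10272) = -4168/(-10506/20873) + ((1/254)*4697985)*(-1/10272) = -4168*(-20873/10506) + (4697985/254)*(-1/10272) = 43499332/5253 - 1565995/869696 = 37822968871337/4568513088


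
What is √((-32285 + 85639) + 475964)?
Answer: √529318 ≈ 727.54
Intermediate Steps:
√((-32285 + 85639) + 475964) = √(53354 + 475964) = √529318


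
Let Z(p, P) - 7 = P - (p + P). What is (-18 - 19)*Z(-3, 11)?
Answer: -370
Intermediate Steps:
Z(p, P) = 7 - p (Z(p, P) = 7 + (P - (p + P)) = 7 + (P - (P + p)) = 7 + (P + (-P - p)) = 7 - p)
(-18 - 19)*Z(-3, 11) = (-18 - 19)*(7 - 1*(-3)) = -37*(7 + 3) = -37*10 = -370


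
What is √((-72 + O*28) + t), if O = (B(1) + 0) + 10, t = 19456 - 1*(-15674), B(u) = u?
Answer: √35366 ≈ 188.06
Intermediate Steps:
t = 35130 (t = 19456 + 15674 = 35130)
O = 11 (O = (1 + 0) + 10 = 1 + 10 = 11)
√((-72 + O*28) + t) = √((-72 + 11*28) + 35130) = √((-72 + 308) + 35130) = √(236 + 35130) = √35366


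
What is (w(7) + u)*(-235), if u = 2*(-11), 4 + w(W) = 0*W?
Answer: 6110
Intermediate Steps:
w(W) = -4 (w(W) = -4 + 0*W = -4 + 0 = -4)
u = -22
(w(7) + u)*(-235) = (-4 - 22)*(-235) = -26*(-235) = 6110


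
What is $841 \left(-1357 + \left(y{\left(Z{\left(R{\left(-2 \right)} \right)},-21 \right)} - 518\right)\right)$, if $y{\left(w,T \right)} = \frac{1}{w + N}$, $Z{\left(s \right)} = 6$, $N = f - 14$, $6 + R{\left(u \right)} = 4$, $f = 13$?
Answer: $- \frac{7883534}{5} \approx -1.5767 \cdot 10^{6}$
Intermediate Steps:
$R{\left(u \right)} = -2$ ($R{\left(u \right)} = -6 + 4 = -2$)
$N = -1$ ($N = 13 - 14 = -1$)
$y{\left(w,T \right)} = \frac{1}{-1 + w}$ ($y{\left(w,T \right)} = \frac{1}{w - 1} = \frac{1}{-1 + w}$)
$841 \left(-1357 + \left(y{\left(Z{\left(R{\left(-2 \right)} \right)},-21 \right)} - 518\right)\right) = 841 \left(-1357 - \left(518 - \frac{1}{-1 + 6}\right)\right) = 841 \left(-1357 - \left(518 - \frac{1}{5}\right)\right) = 841 \left(-1357 + \left(\frac{1}{5} - 518\right)\right) = 841 \left(-1357 - \frac{2589}{5}\right) = 841 \left(- \frac{9374}{5}\right) = - \frac{7883534}{5}$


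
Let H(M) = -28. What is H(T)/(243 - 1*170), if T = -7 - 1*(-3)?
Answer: -28/73 ≈ -0.38356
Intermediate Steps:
T = -4 (T = -7 + 3 = -4)
H(T)/(243 - 1*170) = -28/(243 - 1*170) = -28/(243 - 170) = -28/73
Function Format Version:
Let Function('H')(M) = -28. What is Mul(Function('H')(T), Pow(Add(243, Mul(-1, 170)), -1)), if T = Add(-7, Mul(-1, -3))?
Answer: Rational(-28, 73) ≈ -0.38356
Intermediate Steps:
T = -4 (T = Add(-7, 3) = -4)
Mul(Function('H')(T), Pow(Add(243, Mul(-1, 170)), -1)) = Mul(-28, Pow(Add(243, Mul(-1, 170)), -1)) = Mul(-28, Pow(Add(243, -170), -1)) = Mul(-28, Pow(73, -1)) = Mul(-28, Rational(1, 73)) = Rational(-28, 73)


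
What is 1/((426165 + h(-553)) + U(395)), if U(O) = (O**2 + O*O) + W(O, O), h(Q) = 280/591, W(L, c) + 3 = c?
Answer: 591/436517017 ≈ 1.3539e-6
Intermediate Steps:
W(L, c) = -3 + c
h(Q) = 280/591 (h(Q) = 280*(1/591) = 280/591)
U(O) = -3 + O + 2*O**2 (U(O) = (O**2 + O*O) + (-3 + O) = (O**2 + O**2) + (-3 + O) = 2*O**2 + (-3 + O) = -3 + O + 2*O**2)
1/((426165 + h(-553)) + U(395)) = 1/((426165 + 280/591) + (-3 + 395 + 2*395**2)) = 1/(251863795/591 + (-3 + 395 + 2*156025)) = 1/(251863795/591 + (-3 + 395 + 312050)) = 1/(251863795/591 + 312442) = 1/(436517017/591) = 591/436517017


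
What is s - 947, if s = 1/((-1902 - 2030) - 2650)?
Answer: -6233155/6582 ≈ -947.00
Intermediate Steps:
s = -1/6582 (s = 1/(-3932 - 2650) = 1/(-6582) = -1/6582 ≈ -0.00015193)
s - 947 = -1/6582 - 947 = -6233155/6582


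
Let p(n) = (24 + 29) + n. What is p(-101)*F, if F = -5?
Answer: 240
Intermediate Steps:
p(n) = 53 + n
p(-101)*F = (53 - 101)*(-5) = -48*(-5) = 240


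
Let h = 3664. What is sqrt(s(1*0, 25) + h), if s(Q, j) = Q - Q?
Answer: 4*sqrt(229) ≈ 60.531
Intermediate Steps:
s(Q, j) = 0
sqrt(s(1*0, 25) + h) = sqrt(0 + 3664) = sqrt(3664) = 4*sqrt(229)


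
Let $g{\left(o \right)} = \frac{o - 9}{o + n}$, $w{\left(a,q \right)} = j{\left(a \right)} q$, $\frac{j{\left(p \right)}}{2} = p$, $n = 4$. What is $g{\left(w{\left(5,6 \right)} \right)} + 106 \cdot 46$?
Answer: $\frac{312115}{64} \approx 4876.8$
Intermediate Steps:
$j{\left(p \right)} = 2 p$
$w{\left(a,q \right)} = 2 a q$
$g{\left(o \right)} = \frac{-9 + o}{4 + o}$ ($g{\left(o \right)} = \frac{o - 9}{o + 4} = \frac{-9 + o}{4 + o}$)
$g{\left(w{\left(5,6 \right)} \right)} + 106 \cdot 46 = \frac{-9 + 2 \cdot 5 \cdot 6}{4 + 2 \cdot 5 \cdot 6} + 106 \cdot 46 = \frac{-9 + 60}{4 + 60} + 4876 = \frac{1}{64} \cdot 51 + 4876 = \frac{51}{64} + 4876 = \frac{312115}{64}$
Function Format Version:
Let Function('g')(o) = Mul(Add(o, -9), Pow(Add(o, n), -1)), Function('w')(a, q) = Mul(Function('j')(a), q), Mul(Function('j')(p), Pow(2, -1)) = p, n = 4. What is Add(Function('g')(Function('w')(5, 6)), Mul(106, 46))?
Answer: Rational(312115, 64) ≈ 4876.8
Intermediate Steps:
Function('j')(p) = Mul(2, p)
Function('w')(a, q) = Mul(2, a, q) (Function('w')(a, q) = Mul(Mul(2, a), q) = Mul(2, a, q))
Function('g')(o) = Mul(Pow(Add(4, o), -1), Add(-9, o)) (Function('g')(o) = Mul(Add(o, -9), Pow(Add(o, 4), -1)) = Mul(Add(-9, o), Pow(Add(4, o), -1)) = Mul(Pow(Add(4, o), -1), Add(-9, o)))
Add(Function('g')(Function('w')(5, 6)), Mul(106, 46)) = Add(Mul(Pow(Add(4, Mul(2, 5, 6)), -1), Add(-9, Mul(2, 5, 6))), Mul(106, 46)) = Add(Mul(Pow(Add(4, 60), -1), Add(-9, 60)), 4876) = Add(Mul(Pow(64, -1), 51), 4876) = Add(Mul(Rational(1, 64), 51), 4876) = Add(Rational(51, 64), 4876) = Rational(312115, 64)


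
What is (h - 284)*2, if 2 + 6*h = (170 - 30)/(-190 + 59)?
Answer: -74542/131 ≈ -569.02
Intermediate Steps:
h = -67/131 (h = -⅓ + ((170 - 30)/(-190 + 59))/6 = -⅓ + (140/(-131))/6 = -⅓ + (140*(-1/131))/6 = -⅓ + (⅙)*(-140/131) = -⅓ - 70/393 = -67/131 ≈ -0.51145)
(h - 284)*2 = (-67/131 - 284)*2 = -37271/131*2 = -74542/131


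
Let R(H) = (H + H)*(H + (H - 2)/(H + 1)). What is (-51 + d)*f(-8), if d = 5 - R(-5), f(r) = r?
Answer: 628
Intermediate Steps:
R(H) = 2*H*(H + (-2 + H)/(1 + H)) (R(H) = (2*H)*(H + (-2 + H)/(1 + H)) = 2*H*(H + (-2 + H)/(1 + H)))
d = -55/2 (d = 5 - 2*(-5)*(-2 + (-5)² + 2*(-5))/(1 - 5) = 5 - 2*(-5)*(-2 + 25 - 10)/(-4) = 5 - 2*(-5)*(-1)*13/4 = 5 - 1*65/2 = 5 - 65/2 = -55/2 ≈ -27.500)
(-51 + d)*f(-8) = (-51 - 55/2)*(-8) = -157/2*(-8) = 628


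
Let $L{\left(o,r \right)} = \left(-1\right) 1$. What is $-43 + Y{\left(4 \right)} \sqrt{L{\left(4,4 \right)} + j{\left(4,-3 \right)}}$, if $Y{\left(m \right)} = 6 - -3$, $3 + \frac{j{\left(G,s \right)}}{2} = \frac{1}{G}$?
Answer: $-43 + \frac{9 i \sqrt{26}}{2} \approx -43.0 + 22.946 i$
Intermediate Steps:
$L{\left(o,r \right)} = -1$
$j{\left(G,s \right)} = -6 + \frac{2}{G}$
$Y{\left(m \right)} = 9$ ($Y{\left(m \right)} = 6 + 3 = 9$)
$-43 + Y{\left(4 \right)} \sqrt{L{\left(4,4 \right)} + j{\left(4,-3 \right)}} = -43 + 9 \sqrt{-1 - \left(6 - \frac{2}{4}\right)} = -43 + 9 \sqrt{-1 + \left(-6 + 2 \cdot \frac{1}{4}\right)} = -43 + 9 \sqrt{-1 + \left(-6 + \frac{1}{2}\right)} = -43 + 9 \sqrt{-1 - \frac{11}{2}} = -43 + 9 \sqrt{- \frac{13}{2}} = -43 + 9 \frac{i \sqrt{26}}{2} = -43 + \frac{9 i \sqrt{26}}{2}$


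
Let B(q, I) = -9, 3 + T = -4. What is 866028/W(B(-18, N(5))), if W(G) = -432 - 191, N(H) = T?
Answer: -866028/623 ≈ -1390.1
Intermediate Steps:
T = -7 (T = -3 - 4 = -7)
N(H) = -7
W(G) = -623
866028/W(B(-18, N(5))) = 866028/(-623) = 866028*(-1/623) = -866028/623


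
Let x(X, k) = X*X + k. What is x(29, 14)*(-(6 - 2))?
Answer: -3420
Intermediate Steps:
x(X, k) = k + X² (x(X, k) = X² + k = k + X²)
x(29, 14)*(-(6 - 2)) = (14 + 29²)*(-(6 - 2)) = (14 + 841)*(-1*4) = 855*(-4) = -3420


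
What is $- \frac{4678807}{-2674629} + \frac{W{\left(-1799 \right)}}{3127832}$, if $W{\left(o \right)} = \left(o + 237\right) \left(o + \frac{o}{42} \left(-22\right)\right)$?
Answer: $\frac{4553369745761}{2091447543582} \approx 2.1771$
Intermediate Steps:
$W{\left(o \right)} = \frac{10 o \left(237 + o\right)}{21}$ ($W{\left(o \right)} = \left(237 + o\right) \left(o + o \frac{1}{42} \left(-22\right)\right) = \left(237 + o\right) \left(o + \frac{o}{42} \left(-22\right)\right) = \left(237 + o\right) \left(o - \frac{11 o}{21}\right) = \left(237 + o\right) \frac{10 o}{21} = \frac{10 o \left(237 + o\right)}{21}$)
$- \frac{4678807}{-2674629} + \frac{W{\left(-1799 \right)}}{3127832} = - \frac{4678807}{-2674629} + \frac{\frac{10}{21} \left(-1799\right) \left(237 - 1799\right)}{3127832} = \left(-4678807\right) \left(- \frac{1}{2674629}\right) + \frac{10}{21} \left(-1799\right) \left(-1562\right) \frac{1}{3127832} = \frac{4678807}{2674629} + \frac{4014340}{3} \cdot \frac{1}{3127832} = \frac{4678807}{2674629} + \frac{1003585}{2345874} = \frac{4553369745761}{2091447543582}$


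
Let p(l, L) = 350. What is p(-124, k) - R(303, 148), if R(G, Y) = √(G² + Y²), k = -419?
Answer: 350 - √113713 ≈ 12.786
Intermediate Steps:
p(-124, k) - R(303, 148) = 350 - √(303² + 148²) = 350 - √(91809 + 21904) = 350 - √113713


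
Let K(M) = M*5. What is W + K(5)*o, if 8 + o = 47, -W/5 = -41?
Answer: 1180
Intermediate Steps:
W = 205 (W = -5*(-41) = 205)
K(M) = 5*M
o = 39 (o = -8 + 47 = 39)
W + K(5)*o = 205 + (5*5)*39 = 205 + 25*39 = 205 + 975 = 1180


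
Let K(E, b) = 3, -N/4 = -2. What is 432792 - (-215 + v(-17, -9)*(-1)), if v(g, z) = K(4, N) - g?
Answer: 433027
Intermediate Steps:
N = 8 (N = -4*(-2) = 8)
v(g, z) = 3 - g
432792 - (-215 + v(-17, -9)*(-1)) = 432792 - (-215 + (3 - 1*(-17))*(-1)) = 432792 - (-215 + (3 + 17)*(-1)) = 432792 - (-215 + 20*(-1)) = 432792 - (-215 - 20) = 432792 - 1*(-235) = 432792 + 235 = 433027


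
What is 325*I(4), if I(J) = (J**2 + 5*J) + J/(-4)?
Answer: 11375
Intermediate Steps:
I(J) = J**2 + 19*J/4 (I(J) = (J**2 + 5*J) + J*(-1/4) = (J**2 + 5*J) - J/4 = J**2 + 19*J/4)
325*I(4) = 325*((1/4)*4*(19 + 4*4)) = 325*((1/4)*4*(19 + 16)) = 325*((1/4)*4*35) = 325*35 = 11375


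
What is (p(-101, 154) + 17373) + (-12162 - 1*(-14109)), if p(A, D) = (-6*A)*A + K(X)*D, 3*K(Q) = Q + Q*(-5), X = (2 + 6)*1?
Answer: -130586/3 ≈ -43529.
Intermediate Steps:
X = 8 (X = 8*1 = 8)
K(Q) = -4*Q/3 (K(Q) = (Q + Q*(-5))/3 = (Q - 5*Q)/3 = (-4*Q)/3 = -4*Q/3)
p(A, D) = -6*A**2 - 32*D/3 (p(A, D) = (-6*A)*A + (-4/3*8)*D = -6*A**2 - 32*D/3)
(p(-101, 154) + 17373) + (-12162 - 1*(-14109)) = ((-6*(-101)**2 - 32/3*154) + 17373) + (-12162 - 1*(-14109)) = ((-6*10201 - 4928/3) + 17373) + (-12162 + 14109) = ((-61206 - 4928/3) + 17373) + 1947 = (-188546/3 + 17373) + 1947 = -136427/3 + 1947 = -130586/3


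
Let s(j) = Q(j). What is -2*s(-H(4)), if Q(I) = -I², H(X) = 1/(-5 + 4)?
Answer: 2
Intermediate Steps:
H(X) = -1 (H(X) = 1/(-1) = -1)
s(j) = -j²
-2*s(-H(4)) = -(-2)*(-1*(-1))² = -(-2)*1² = -(-2) = -2*(-1) = 2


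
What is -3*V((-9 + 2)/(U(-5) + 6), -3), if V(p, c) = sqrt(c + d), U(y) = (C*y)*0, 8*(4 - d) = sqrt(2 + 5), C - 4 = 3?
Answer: -3*sqrt(16 - 2*sqrt(7))/4 ≈ -2.4543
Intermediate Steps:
C = 7 (C = 4 + 3 = 7)
d = 4 - sqrt(7)/8 (d = 4 - sqrt(2 + 5)/8 = 4 - sqrt(7)/8 ≈ 3.6693)
U(y) = 0 (U(y) = (7*y)*0 = 0)
V(p, c) = sqrt(4 + c - sqrt(7)/8) (V(p, c) = sqrt(c + (4 - sqrt(7)/8)) = sqrt(4 + c - sqrt(7)/8))
-3*V((-9 + 2)/(U(-5) + 6), -3) = -3*sqrt(64 - 2*sqrt(7) + 16*(-3))/4 = -3*sqrt(64 - 2*sqrt(7) - 48)/4 = -3*sqrt(16 - 2*sqrt(7))/4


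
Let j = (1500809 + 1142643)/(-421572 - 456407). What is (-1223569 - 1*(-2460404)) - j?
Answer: 1085917799917/877979 ≈ 1.2368e+6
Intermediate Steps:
j = -2643452/877979 (j = 2643452/(-877979) = 2643452*(-1/877979) = -2643452/877979 ≈ -3.0108)
(-1223569 - 1*(-2460404)) - j = (-1223569 - 1*(-2460404)) - 1*(-2643452/877979) = (-1223569 + 2460404) + 2643452/877979 = 1236835 + 2643452/877979 = 1085917799917/877979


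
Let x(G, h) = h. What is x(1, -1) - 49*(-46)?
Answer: 2253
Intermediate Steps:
x(1, -1) - 49*(-46) = -1 - 49*(-46) = -1 + 2254 = 2253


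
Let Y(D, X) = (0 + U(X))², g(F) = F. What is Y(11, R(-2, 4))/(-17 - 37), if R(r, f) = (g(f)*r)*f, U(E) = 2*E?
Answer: -2048/27 ≈ -75.852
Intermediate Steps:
R(r, f) = r*f² (R(r, f) = (f*r)*f = r*f²)
Y(D, X) = 4*X² (Y(D, X) = (0 + 2*X)² = (2*X)² = 4*X²)
Y(11, R(-2, 4))/(-17 - 37) = (4*(-2*4²)²)/(-17 - 37) = (4*(-2*16)²)/(-54) = -2*(-32)²/27 = -2*1024/27 = -1/54*4096 = -2048/27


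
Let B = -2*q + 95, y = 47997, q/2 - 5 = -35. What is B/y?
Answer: 215/47997 ≈ 0.0044794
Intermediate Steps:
q = -60 (q = 10 + 2*(-35) = 10 - 70 = -60)
B = 215 (B = -2*(-60) + 95 = 120 + 95 = 215)
B/y = 215/47997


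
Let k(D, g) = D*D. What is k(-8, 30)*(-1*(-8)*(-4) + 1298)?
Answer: 81024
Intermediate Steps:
k(D, g) = D**2
k(-8, 30)*(-1*(-8)*(-4) + 1298) = (-8)**2*(-1*(-8)*(-4) + 1298) = 64*(8*(-4) + 1298) = 64*(-32 + 1298) = 64*1266 = 81024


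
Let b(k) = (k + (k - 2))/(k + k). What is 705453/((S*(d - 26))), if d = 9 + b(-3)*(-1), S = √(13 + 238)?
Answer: -2116359*√251/13805 ≈ -2428.8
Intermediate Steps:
b(k) = (-2 + 2*k)/(2*k) (b(k) = (k + (-2 + k))/((2*k)) = (-2 + 2*k)*(1/(2*k)) = (-2 + 2*k)/(2*k))
S = √251 ≈ 15.843
d = 23/3 (d = 9 + ((-1 - 3)/(-3))*(-1) = 9 - ⅓*(-4)*(-1) = 9 + (4/3)*(-1) = 9 - 4/3 = 23/3 ≈ 7.6667)
705453/((S*(d - 26))) = 705453/((√251*(23/3 - 26))) = 705453/((√251*(-55/3))) = 705453/((-55*√251/3)) = 705453*(-3*√251/13805) = -2116359*√251/13805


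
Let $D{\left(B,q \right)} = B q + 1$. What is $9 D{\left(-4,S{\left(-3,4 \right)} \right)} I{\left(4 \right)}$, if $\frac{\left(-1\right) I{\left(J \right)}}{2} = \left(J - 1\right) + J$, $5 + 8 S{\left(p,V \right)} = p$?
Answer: $-630$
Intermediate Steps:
$S{\left(p,V \right)} = - \frac{5}{8} + \frac{p}{8}$
$D{\left(B,q \right)} = 1 + B q$
$I{\left(J \right)} = 2 - 4 J$ ($I{\left(J \right)} = - 2 \left(\left(J - 1\right) + J\right) = - 2 \left(\left(-1 + J\right) + J\right) = - 2 \left(-1 + 2 J\right) = 2 - 4 J$)
$9 D{\left(-4,S{\left(-3,4 \right)} \right)} I{\left(4 \right)} = 9 \left(1 - 4 \left(- \frac{5}{8} + \frac{1}{8} \left(-3\right)\right)\right) \left(2 - 16\right) = 9 \left(1 - 4 \left(- \frac{5}{8} - \frac{3}{8}\right)\right) \left(2 - 16\right) = 9 \left(1 - -4\right) \left(-14\right) = 9 \left(1 + 4\right) \left(-14\right) = 9 \cdot 5 \left(-14\right) = 45 \left(-14\right) = -630$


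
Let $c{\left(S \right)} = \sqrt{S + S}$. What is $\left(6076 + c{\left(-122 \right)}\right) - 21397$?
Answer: $-15321 + 2 i \sqrt{61} \approx -15321.0 + 15.62 i$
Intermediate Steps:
$c{\left(S \right)} = \sqrt{2} \sqrt{S}$ ($c{\left(S \right)} = \sqrt{2 S} = \sqrt{2} \sqrt{S}$)
$\left(6076 + c{\left(-122 \right)}\right) - 21397 = \left(6076 + \sqrt{2} \sqrt{-122}\right) - 21397 = \left(6076 + \sqrt{2} i \sqrt{122}\right) - 21397 = \left(6076 + 2 i \sqrt{61}\right) - 21397 = -15321 + 2 i \sqrt{61}$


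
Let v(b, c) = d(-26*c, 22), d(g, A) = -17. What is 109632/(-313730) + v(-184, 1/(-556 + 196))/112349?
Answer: -6161189489/17623625885 ≈ -0.34960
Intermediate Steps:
v(b, c) = -17
109632/(-313730) + v(-184, 1/(-556 + 196))/112349 = 109632/(-313730) - 17/112349 = 109632*(-1/313730) - 17*1/112349 = -54816/156865 - 17/112349 = -6161189489/17623625885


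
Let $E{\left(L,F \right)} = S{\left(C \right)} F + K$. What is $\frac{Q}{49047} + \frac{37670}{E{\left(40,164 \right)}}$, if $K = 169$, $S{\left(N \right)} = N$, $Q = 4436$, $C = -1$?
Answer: $\frac{369524534}{49047} \approx 7534.1$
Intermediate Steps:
$E{\left(L,F \right)} = 169 - F$ ($E{\left(L,F \right)} = - F + 169 = 169 - F$)
$\frac{Q}{49047} + \frac{37670}{E{\left(40,164 \right)}} = \frac{4436}{49047} + \frac{37670}{169 - 164} = 4436 \cdot \frac{1}{49047} + \frac{37670}{169 - 164} = \frac{4436}{49047} + \frac{37670}{5} = \frac{4436}{49047} + 37670 \cdot \frac{1}{5} = \frac{4436}{49047} + 7534 = \frac{369524534}{49047}$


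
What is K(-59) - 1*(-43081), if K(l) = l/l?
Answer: 43082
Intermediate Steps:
K(l) = 1
K(-59) - 1*(-43081) = 1 - 1*(-43081) = 1 + 43081 = 43082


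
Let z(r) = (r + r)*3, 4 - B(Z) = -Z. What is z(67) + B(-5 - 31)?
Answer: 370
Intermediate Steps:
B(Z) = 4 + Z (B(Z) = 4 - (-1)*Z = 4 + Z)
z(r) = 6*r (z(r) = (2*r)*3 = 6*r)
z(67) + B(-5 - 31) = 6*67 + (4 + (-5 - 31)) = 402 + (4 - 36) = 402 - 32 = 370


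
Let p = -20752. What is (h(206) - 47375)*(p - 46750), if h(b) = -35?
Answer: 3200269820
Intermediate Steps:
(h(206) - 47375)*(p - 46750) = (-35 - 47375)*(-20752 - 46750) = -47410*(-67502) = 3200269820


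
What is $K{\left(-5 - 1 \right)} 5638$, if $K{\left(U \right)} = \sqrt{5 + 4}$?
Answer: $16914$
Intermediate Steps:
$K{\left(U \right)} = 3$ ($K{\left(U \right)} = \sqrt{9} = 3$)
$K{\left(-5 - 1 \right)} 5638 = 3 \cdot 5638 = 16914$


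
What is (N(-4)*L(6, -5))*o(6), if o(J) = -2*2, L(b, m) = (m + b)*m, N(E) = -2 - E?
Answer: 40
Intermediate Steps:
L(b, m) = m*(b + m) (L(b, m) = (b + m)*m = m*(b + m))
o(J) = -4
(N(-4)*L(6, -5))*o(6) = ((-2 - 1*(-4))*(-5*(6 - 5)))*(-4) = ((-2 + 4)*(-5*1))*(-4) = (2*(-5))*(-4) = -10*(-4) = 40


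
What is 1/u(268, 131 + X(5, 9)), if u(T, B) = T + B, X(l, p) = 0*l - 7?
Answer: 1/392 ≈ 0.0025510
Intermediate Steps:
X(l, p) = -7 (X(l, p) = 0 - 7 = -7)
u(T, B) = B + T
1/u(268, 131 + X(5, 9)) = 1/((131 - 7) + 268) = 1/(124 + 268) = 1/392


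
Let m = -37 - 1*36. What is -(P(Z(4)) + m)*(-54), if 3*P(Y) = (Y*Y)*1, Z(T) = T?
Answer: -3654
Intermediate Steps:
P(Y) = Y²/3 (P(Y) = ((Y*Y)*1)/3 = (Y²*1)/3 = Y²/3)
m = -73 (m = -37 - 36 = -73)
-(P(Z(4)) + m)*(-54) = -((⅓)*4² - 73)*(-54) = -((⅓)*16 - 73)*(-54) = -(16/3 - 73)*(-54) = -(-203)*(-54)/3 = -1*3654 = -3654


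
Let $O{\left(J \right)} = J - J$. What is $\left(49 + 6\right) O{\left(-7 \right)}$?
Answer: $0$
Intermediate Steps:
$O{\left(J \right)} = 0$
$\left(49 + 6\right) O{\left(-7 \right)} = \left(49 + 6\right) 0 = 55 \cdot 0 = 0$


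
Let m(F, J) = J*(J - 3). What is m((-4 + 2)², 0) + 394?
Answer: 394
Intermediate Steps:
m(F, J) = J*(-3 + J)
m((-4 + 2)², 0) + 394 = 0*(-3 + 0) + 394 = 0*(-3) + 394 = 0 + 394 = 394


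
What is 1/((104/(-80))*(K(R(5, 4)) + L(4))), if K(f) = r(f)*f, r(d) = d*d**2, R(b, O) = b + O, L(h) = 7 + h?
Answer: -5/42718 ≈ -0.00011705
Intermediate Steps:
R(b, O) = O + b
r(d) = d**3
K(f) = f**4 (K(f) = f**3*f = f**4)
1/((104/(-80))*(K(R(5, 4)) + L(4))) = 1/((104/(-80))*((4 + 5)**4 + (7 + 4))) = 1/((104*(-1/80))*(9**4 + 11)) = 1/(-13*(6561 + 11)/10) = 1/(-13/10*6572) = 1/(-42718/5) = -5/42718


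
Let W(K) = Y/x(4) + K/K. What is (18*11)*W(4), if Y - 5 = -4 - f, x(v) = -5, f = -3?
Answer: 198/5 ≈ 39.600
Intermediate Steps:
Y = 4 (Y = 5 + (-4 - 1*(-3)) = 5 + (-4 + 3) = 5 - 1 = 4)
W(K) = ⅕ (W(K) = 4/(-5) + K/K = 4*(-⅕) + 1 = -⅘ + 1 = ⅕)
(18*11)*W(4) = (18*11)*(⅕) = 198*(⅕) = 198/5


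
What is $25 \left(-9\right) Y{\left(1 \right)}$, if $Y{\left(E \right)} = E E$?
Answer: $-225$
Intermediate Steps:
$Y{\left(E \right)} = E^{2}$
$25 \left(-9\right) Y{\left(1 \right)} = 25 \left(-9\right) 1^{2} = \left(-225\right) 1 = -225$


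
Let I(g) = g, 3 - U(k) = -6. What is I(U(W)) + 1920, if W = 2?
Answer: 1929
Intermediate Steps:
U(k) = 9 (U(k) = 3 - 1*(-6) = 3 + 6 = 9)
I(U(W)) + 1920 = 9 + 1920 = 1929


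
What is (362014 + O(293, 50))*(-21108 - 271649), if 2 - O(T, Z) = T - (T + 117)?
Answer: -106016970681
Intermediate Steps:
O(T, Z) = 119 (O(T, Z) = 2 - (T - (T + 117)) = 2 - (T - (117 + T)) = 2 - (T + (-117 - T)) = 2 - 1*(-117) = 2 + 117 = 119)
(362014 + O(293, 50))*(-21108 - 271649) = (362014 + 119)*(-21108 - 271649) = 362133*(-292757) = -106016970681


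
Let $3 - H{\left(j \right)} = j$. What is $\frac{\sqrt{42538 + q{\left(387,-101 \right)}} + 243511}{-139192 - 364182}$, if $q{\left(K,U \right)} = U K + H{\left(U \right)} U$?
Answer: $- \frac{243511}{503374} - \frac{i \sqrt{7053}}{503374} \approx -0.48376 - 0.00016684 i$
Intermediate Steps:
$H{\left(j \right)} = 3 - j$
$q{\left(K,U \right)} = K U + U \left(3 - U\right)$ ($q{\left(K,U \right)} = U K + \left(3 - U\right) U = K U + U \left(3 - U\right)$)
$\frac{\sqrt{42538 + q{\left(387,-101 \right)}} + 243511}{-139192 - 364182} = \frac{\sqrt{42538 - 101 \left(3 + 387 - -101\right)} + 243511}{-139192 - 364182} = \frac{\sqrt{42538 - 101 \left(3 + 387 + 101\right)} + 243511}{-503374} = \left(\sqrt{42538 - 49591} + 243511\right) \left(- \frac{1}{503374}\right) = \left(\sqrt{-7053} + 243511\right) \left(- \frac{1}{503374}\right) = \left(i \sqrt{7053} + 243511\right) \left(- \frac{1}{503374}\right) = \left(243511 + i \sqrt{7053}\right) \left(- \frac{1}{503374}\right) = - \frac{243511}{503374} - \frac{i \sqrt{7053}}{503374}$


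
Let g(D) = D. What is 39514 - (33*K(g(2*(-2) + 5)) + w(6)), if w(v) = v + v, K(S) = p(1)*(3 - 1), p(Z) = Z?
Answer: 39436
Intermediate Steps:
K(S) = 2 (K(S) = 1*(3 - 1) = 1*2 = 2)
w(v) = 2*v
39514 - (33*K(g(2*(-2) + 5)) + w(6)) = 39514 - (33*2 + 2*6) = 39514 - (66 + 12) = 39514 - 1*78 = 39514 - 78 = 39436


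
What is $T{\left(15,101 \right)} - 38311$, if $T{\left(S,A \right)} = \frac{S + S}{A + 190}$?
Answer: $- \frac{3716157}{97} \approx -38311.0$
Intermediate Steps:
$T{\left(S,A \right)} = \frac{2 S}{190 + A}$
$T{\left(15,101 \right)} - 38311 = 2 \cdot 15 \frac{1}{190 + 101} - 38311 = 2 \cdot 15 \cdot \frac{1}{291} - 38311 = \frac{10}{97} - 38311 = - \frac{3716157}{97}$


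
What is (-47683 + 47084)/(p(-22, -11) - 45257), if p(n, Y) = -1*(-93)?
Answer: 599/45164 ≈ 0.013263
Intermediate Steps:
p(n, Y) = 93
(-47683 + 47084)/(p(-22, -11) - 45257) = (-47683 + 47084)/(93 - 45257) = -599/(-45164) = -599*(-1/45164) = 599/45164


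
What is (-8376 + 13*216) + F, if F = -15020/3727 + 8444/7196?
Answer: -37351886147/6704873 ≈ -5570.9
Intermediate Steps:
F = -19153283/6704873 (F = -15020*1/3727 + 8444*(1/7196) = -15020/3727 + 2111/1799 = -19153283/6704873 ≈ -2.8566)
(-8376 + 13*216) + F = (-8376 + 13*216) - 19153283/6704873 = (-8376 + 2808) - 19153283/6704873 = -5568 - 19153283/6704873 = -37351886147/6704873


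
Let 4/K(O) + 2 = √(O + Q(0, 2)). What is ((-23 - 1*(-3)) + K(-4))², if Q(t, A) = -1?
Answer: 32*(-2*I + 55*√5)/(-I + 4*√5) ≈ 435.36 + 41.519*I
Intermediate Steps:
K(O) = 4/(-2 + √(-1 + O)) (K(O) = 4/(-2 + √(O - 1)) = 4/(-2 + √(-1 + O)))
((-23 - 1*(-3)) + K(-4))² = ((-23 - 1*(-3)) + 4/(-2 + √(-1 - 4)))² = ((-23 + 3) + 4/(-2 + √(-5)))² = (-20 + 4/(-2 + I*√5))²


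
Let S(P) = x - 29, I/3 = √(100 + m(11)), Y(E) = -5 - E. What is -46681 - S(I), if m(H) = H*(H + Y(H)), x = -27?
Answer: -46625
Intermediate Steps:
m(H) = -5*H (m(H) = H*(H + (-5 - H)) = H*(-5) = -5*H)
I = 9*√5 (I = 3*√(100 - 5*11) = 3*√(100 - 55) = 3*√45 = 3*(3*√5) = 9*√5 ≈ 20.125)
S(P) = -56 (S(P) = -27 - 29 = -56)
-46681 - S(I) = -46681 - 1*(-56) = -46681 + 56 = -46625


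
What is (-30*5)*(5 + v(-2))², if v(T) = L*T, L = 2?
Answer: -150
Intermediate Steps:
v(T) = 2*T
(-30*5)*(5 + v(-2))² = (-30*5)*(5 + 2*(-2))² = -150*(5 - 4)² = -150*1² = -150*1 = -150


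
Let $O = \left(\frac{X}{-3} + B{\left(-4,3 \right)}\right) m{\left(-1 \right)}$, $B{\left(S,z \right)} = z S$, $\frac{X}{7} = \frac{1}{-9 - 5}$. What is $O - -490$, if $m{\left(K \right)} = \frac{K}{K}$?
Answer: $\frac{2869}{6} \approx 478.17$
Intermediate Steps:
$X = - \frac{1}{2}$ ($X = \frac{7}{-9 - 5} = \frac{7}{-14} = 7 \left(- \frac{1}{14}\right) = - \frac{1}{2} \approx -0.5$)
$B{\left(S,z \right)} = S z$
$m{\left(K \right)} = 1$
$O = - \frac{71}{6}$ ($O = \left(- \frac{1}{2 \left(-3\right)} - 12\right) 1 = \left(\left(- \frac{1}{2}\right) \left(- \frac{1}{3}\right) - 12\right) 1 = \left(\frac{1}{6} - 12\right) 1 = \left(- \frac{71}{6}\right) 1 = - \frac{71}{6} \approx -11.833$)
$O - -490 = - \frac{71}{6} - -490 = - \frac{71}{6} + 490 = \frac{2869}{6}$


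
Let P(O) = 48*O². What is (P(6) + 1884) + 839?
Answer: 4451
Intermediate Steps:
(P(6) + 1884) + 839 = (48*6² + 1884) + 839 = (48*36 + 1884) + 839 = (1728 + 1884) + 839 = 3612 + 839 = 4451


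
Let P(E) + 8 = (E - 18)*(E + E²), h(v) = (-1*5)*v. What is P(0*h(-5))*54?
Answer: -432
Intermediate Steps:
h(v) = -5*v
P(E) = -8 + (-18 + E)*(E + E²) (P(E) = -8 + (E - 18)*(E + E²) = -8 + (-18 + E)*(E + E²))
P(0*h(-5))*54 = (-8 + (0*(-5*(-5)))³ - 0*(-5*(-5)) - 17*(0*(-5*(-5)))²)*54 = (-8 + (0*25)³ - 0*25 - 17*(0*25)²)*54 = (-8 + 0³ - 18*0 - 17*0²)*54 = (-8 + 0 + 0 - 17*0)*54 = (-8 + 0 + 0 + 0)*54 = -8*54 = -432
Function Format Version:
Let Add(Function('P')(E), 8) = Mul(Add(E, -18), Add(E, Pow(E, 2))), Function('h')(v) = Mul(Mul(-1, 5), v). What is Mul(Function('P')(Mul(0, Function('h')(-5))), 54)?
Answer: -432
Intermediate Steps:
Function('h')(v) = Mul(-5, v)
Function('P')(E) = Add(-8, Mul(Add(-18, E), Add(E, Pow(E, 2)))) (Function('P')(E) = Add(-8, Mul(Add(E, -18), Add(E, Pow(E, 2)))) = Add(-8, Mul(Add(-18, E), Add(E, Pow(E, 2)))))
Mul(Function('P')(Mul(0, Function('h')(-5))), 54) = Mul(Add(-8, Pow(Mul(0, Mul(-5, -5)), 3), Mul(-18, Mul(0, Mul(-5, -5))), Mul(-17, Pow(Mul(0, Mul(-5, -5)), 2))), 54) = Mul(Add(-8, Pow(Mul(0, 25), 3), Mul(-18, Mul(0, 25)), Mul(-17, Pow(Mul(0, 25), 2))), 54) = Mul(Add(-8, Pow(0, 3), Mul(-18, 0), Mul(-17, Pow(0, 2))), 54) = Mul(Add(-8, 0, 0, Mul(-17, 0)), 54) = Mul(Add(-8, 0, 0, 0), 54) = Mul(-8, 54) = -432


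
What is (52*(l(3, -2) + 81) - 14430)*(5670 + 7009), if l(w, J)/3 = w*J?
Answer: -141421566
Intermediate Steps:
l(w, J) = 3*J*w (l(w, J) = 3*(w*J) = 3*(J*w) = 3*J*w)
(52*(l(3, -2) + 81) - 14430)*(5670 + 7009) = (52*(3*(-2)*3 + 81) - 14430)*(5670 + 7009) = (52*(-18 + 81) - 14430)*12679 = (52*63 - 14430)*12679 = (3276 - 14430)*12679 = -11154*12679 = -141421566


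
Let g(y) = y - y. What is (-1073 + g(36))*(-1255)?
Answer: 1346615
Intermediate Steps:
g(y) = 0
(-1073 + g(36))*(-1255) = (-1073 + 0)*(-1255) = -1073*(-1255) = 1346615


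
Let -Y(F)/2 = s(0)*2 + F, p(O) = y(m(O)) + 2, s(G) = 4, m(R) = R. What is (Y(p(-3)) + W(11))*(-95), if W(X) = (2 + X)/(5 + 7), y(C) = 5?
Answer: 32965/12 ≈ 2747.1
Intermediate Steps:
W(X) = ⅙ + X/12 (W(X) = (2 + X)/12 = (2 + X)*(1/12) = ⅙ + X/12)
p(O) = 7 (p(O) = 5 + 2 = 7)
Y(F) = -16 - 2*F (Y(F) = -2*(4*2 + F) = -2*(8 + F) = -16 - 2*F)
(Y(p(-3)) + W(11))*(-95) = ((-16 - 2*7) + (⅙ + (1/12)*11))*(-95) = ((-16 - 14) + (⅙ + 11/12))*(-95) = (-30 + 13/12)*(-95) = -347/12*(-95) = 32965/12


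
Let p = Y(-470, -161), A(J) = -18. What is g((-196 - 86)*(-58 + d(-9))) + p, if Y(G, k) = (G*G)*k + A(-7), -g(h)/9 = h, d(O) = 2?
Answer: -35707046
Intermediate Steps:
g(h) = -9*h
Y(G, k) = -18 + k*G² (Y(G, k) = (G*G)*k - 18 = G²*k - 18 = k*G² - 18 = -18 + k*G²)
p = -35564918 (p = -18 - 161*(-470)² = -18 - 161*220900 = -18 - 35564900 = -35564918)
g((-196 - 86)*(-58 + d(-9))) + p = -9*(-196 - 86)*(-58 + 2) - 35564918 = -(-2538)*(-56) - 35564918 = -9*15792 - 35564918 = -142128 - 35564918 = -35707046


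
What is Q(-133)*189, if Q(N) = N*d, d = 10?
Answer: -251370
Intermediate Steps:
Q(N) = 10*N (Q(N) = N*10 = 10*N)
Q(-133)*189 = (10*(-133))*189 = -1330*189 = -251370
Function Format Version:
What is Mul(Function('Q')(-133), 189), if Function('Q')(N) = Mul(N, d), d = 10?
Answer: -251370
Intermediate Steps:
Function('Q')(N) = Mul(10, N) (Function('Q')(N) = Mul(N, 10) = Mul(10, N))
Mul(Function('Q')(-133), 189) = Mul(Mul(10, -133), 189) = Mul(-1330, 189) = -251370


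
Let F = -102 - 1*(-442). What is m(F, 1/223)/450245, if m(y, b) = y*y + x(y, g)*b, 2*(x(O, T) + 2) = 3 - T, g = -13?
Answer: 25778806/100404635 ≈ 0.25675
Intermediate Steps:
x(O, T) = -½ - T/2 (x(O, T) = -2 + (3 - T)/2 = -2 + (3/2 - T/2) = -½ - T/2)
F = 340 (F = -102 + 442 = 340)
m(y, b) = y² + 6*b (m(y, b) = y*y + (-½ - ½*(-13))*b = y² + (-½ + 13/2)*b = y² + 6*b)
m(F, 1/223)/450245 = (340² + 6/223)/450245 = (115600 + 6*(1/223))*(1/450245) = (115600 + 6/223)*(1/450245) = (25778806/223)*(1/450245) = 25778806/100404635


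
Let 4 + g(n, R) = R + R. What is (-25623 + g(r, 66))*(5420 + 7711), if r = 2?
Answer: -334774845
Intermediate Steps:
g(n, R) = -4 + 2*R (g(n, R) = -4 + (R + R) = -4 + 2*R)
(-25623 + g(r, 66))*(5420 + 7711) = (-25623 + (-4 + 2*66))*(5420 + 7711) = (-25623 + (-4 + 132))*13131 = (-25623 + 128)*13131 = -25495*13131 = -334774845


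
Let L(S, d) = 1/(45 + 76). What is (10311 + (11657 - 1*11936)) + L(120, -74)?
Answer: 1213873/121 ≈ 10032.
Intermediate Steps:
L(S, d) = 1/121
(10311 + (11657 - 1*11936)) + L(120, -74) = (10311 + (11657 - 1*11936)) + 1/121 = (10311 + (11657 - 11936)) + 1/121 = (10311 - 279) + 1/121 = 10032 + 1/121 = 1213873/121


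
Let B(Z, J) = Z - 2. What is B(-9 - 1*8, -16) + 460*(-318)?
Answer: -146299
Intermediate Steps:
B(Z, J) = -2 + Z
B(-9 - 1*8, -16) + 460*(-318) = (-2 + (-9 - 1*8)) + 460*(-318) = (-2 + (-9 - 8)) - 146280 = (-2 - 17) - 146280 = -19 - 146280 = -146299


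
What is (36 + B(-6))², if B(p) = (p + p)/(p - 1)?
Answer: 69696/49 ≈ 1422.4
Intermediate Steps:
B(p) = 2*p/(-1 + p) (B(p) = (2*p)/(-1 + p) = 2*p/(-1 + p))
(36 + B(-6))² = (36 + 2*(-6)/(-1 - 6))² = (36 + 2*(-6)/(-7))² = (36 + 2*(-6)*(-⅐))² = (36 + 12/7)² = (264/7)² = 69696/49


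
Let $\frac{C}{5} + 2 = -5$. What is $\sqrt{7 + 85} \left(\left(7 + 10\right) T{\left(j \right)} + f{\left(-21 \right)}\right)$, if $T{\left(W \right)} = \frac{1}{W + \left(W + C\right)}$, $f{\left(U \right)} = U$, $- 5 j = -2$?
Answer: $- \frac{7352 \sqrt{23}}{171} \approx -206.19$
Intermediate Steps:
$j = \frac{2}{5}$ ($j = \left(- \frac{1}{5}\right) \left(-2\right) = \frac{2}{5} \approx 0.4$)
$C = -35$ ($C = -10 + 5 \left(-5\right) = -10 - 25 = -35$)
$T{\left(W \right)} = \frac{1}{-35 + 2 W}$ ($T{\left(W \right)} = \frac{1}{W + \left(W - 35\right)} = \frac{1}{W + \left(-35 + W\right)} = \frac{1}{-35 + 2 W}$)
$\sqrt{7 + 85} \left(\left(7 + 10\right) T{\left(j \right)} + f{\left(-21 \right)}\right) = \sqrt{7 + 85} \left(\frac{7 + 10}{-35 + 2 \cdot \frac{2}{5}} - 21\right) = \sqrt{92} \left(\frac{17}{-35 + \frac{4}{5}} - 21\right) = 2 \sqrt{23} \left(\frac{17}{- \frac{171}{5}} - 21\right) = 2 \sqrt{23} \left(17 \left(- \frac{5}{171}\right) - 21\right) = 2 \sqrt{23} \left(- \frac{85}{171} - 21\right) = 2 \sqrt{23} \left(- \frac{3676}{171}\right) = - \frac{7352 \sqrt{23}}{171}$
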